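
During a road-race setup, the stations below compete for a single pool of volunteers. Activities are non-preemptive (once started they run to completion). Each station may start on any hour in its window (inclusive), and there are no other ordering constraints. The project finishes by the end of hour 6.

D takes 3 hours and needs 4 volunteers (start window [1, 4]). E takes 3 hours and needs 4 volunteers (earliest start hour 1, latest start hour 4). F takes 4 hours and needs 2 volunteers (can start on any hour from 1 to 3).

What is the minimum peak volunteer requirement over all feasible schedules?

6

Early-start (D@1, E@1, F@1) gives peak 10: h1:10  h2:10  h3:10  h4:2  h5:0  h6:0.
Shift E→4.
Schedule D@1, E@4, F@1: h1:6  h2:6  h3:6  h4:6  h5:4  h6:4 — peak 6.
Total volunteer-hours = 32 over 6 hours ⇒ peak ≥ ⌈32/6⌉ = 6, so 6 is optimal.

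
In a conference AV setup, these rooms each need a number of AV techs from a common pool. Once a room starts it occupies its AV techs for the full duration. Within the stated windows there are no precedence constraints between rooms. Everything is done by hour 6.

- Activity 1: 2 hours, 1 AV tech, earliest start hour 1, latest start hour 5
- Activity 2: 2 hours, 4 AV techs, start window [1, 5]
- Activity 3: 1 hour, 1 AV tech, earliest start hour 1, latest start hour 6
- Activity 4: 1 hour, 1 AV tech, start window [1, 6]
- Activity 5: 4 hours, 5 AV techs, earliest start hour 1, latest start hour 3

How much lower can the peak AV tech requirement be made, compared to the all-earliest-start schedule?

Early-start peak: h1:12  h2:10  h3:5  h4:5  h5:0  h6:0 ⇒ 12.
Leveled (Activity 1@1, Activity 2@1, Activity 3@1, Activity 4@2, Activity 5@3): h1:6  h2:6  h3:5  h4:5  h5:5  h6:5 ⇒ 6.
Reduction 12 − 6 = 6.

6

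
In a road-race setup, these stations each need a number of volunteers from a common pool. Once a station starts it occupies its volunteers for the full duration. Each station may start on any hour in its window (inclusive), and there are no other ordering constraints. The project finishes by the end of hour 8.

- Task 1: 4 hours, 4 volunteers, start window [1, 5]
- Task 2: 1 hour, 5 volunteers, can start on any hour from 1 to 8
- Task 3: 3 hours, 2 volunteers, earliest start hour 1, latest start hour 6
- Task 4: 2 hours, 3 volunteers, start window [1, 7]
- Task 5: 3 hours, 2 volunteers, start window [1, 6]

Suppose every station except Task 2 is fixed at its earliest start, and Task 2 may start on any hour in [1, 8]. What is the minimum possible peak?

11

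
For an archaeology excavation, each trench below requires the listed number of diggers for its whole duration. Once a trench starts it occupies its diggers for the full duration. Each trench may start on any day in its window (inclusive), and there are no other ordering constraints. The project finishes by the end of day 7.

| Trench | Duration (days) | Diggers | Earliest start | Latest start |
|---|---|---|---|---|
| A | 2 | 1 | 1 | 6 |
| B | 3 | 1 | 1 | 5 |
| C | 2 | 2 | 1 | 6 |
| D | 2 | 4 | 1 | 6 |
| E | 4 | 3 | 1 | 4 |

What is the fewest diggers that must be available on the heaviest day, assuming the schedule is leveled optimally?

5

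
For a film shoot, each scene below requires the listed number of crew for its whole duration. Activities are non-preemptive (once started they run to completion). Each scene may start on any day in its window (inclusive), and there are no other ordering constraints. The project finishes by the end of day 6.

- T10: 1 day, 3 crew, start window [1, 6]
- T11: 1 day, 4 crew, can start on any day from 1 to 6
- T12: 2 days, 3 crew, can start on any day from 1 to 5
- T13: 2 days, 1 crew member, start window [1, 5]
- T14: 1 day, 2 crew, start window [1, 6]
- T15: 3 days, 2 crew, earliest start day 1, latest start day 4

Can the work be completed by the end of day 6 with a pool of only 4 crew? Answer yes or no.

no

The minimum achievable peak is 5; 4 < 5, so no feasible schedule stays within the cap.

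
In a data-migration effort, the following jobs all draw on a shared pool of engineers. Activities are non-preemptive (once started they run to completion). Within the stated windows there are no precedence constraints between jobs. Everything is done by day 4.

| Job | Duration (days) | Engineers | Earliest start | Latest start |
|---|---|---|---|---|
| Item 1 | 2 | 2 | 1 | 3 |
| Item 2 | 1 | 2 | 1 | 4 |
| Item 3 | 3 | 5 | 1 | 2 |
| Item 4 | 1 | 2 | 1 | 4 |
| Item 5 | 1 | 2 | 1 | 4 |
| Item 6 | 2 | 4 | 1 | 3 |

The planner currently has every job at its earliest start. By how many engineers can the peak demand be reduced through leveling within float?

Early-start peak: d1:17  d2:11  d3:5  d4:0 ⇒ 17.
Leveled (Item 1@1, Item 2@1, Item 3@1, Item 4@2, Item 5@4, Item 6@3): d1:9  d2:9  d3:9  d4:6 ⇒ 9.
Reduction 17 − 9 = 8.

8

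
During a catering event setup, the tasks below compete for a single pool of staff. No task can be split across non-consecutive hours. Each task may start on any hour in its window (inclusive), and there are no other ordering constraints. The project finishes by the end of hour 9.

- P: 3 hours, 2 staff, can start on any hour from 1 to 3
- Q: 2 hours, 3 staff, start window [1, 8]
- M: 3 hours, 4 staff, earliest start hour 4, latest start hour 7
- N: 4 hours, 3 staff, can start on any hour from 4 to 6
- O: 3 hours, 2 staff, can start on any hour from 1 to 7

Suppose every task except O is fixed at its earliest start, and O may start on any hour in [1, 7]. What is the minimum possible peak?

7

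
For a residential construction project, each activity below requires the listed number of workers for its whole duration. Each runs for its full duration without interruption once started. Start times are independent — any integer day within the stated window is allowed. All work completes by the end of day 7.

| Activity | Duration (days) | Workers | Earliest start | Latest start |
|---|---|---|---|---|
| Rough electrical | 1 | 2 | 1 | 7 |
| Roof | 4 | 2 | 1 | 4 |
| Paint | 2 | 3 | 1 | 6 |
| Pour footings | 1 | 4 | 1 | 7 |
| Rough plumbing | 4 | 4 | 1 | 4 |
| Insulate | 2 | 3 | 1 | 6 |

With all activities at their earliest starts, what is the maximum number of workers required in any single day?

18

Early-start schedule: Rough electrical@1, Roof@1, Paint@1, Pour footings@1, Rough plumbing@1, Insulate@1.
Load per day: day 1: 18, day 2: 12, day 3: 6, day 4: 6, day 5: 0, day 6: 0, day 7: 0.
Peak is 18.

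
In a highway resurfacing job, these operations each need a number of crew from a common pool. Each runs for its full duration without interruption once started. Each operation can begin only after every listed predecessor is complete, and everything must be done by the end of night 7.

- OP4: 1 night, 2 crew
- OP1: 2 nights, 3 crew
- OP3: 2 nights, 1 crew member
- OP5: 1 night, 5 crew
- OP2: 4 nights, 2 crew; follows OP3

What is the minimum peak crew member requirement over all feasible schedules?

Early-start (OP4@1, OP1@1, OP3@1, OP5@1, OP2@3) gives peak 11: n1:11  n2:4  n3:2  n4:2  n5:2  n6:2  n7:0.
Shift OP1→2, OP5→7.
Schedule OP4@1, OP1@2, OP3@1, OP5@7, OP2@3: n1:3  n2:4  n3:5  n4:2  n5:2  n6:2  n7:5 — peak 5.

5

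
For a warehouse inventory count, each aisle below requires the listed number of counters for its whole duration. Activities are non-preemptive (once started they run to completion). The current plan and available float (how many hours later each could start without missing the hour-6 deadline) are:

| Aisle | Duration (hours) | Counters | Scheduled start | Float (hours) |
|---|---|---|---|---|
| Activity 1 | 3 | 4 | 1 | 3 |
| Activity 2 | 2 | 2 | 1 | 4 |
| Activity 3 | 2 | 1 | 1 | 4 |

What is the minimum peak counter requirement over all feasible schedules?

4

Early-start (Activity 1@1, Activity 2@1, Activity 3@1) gives peak 7: h1:7  h2:7  h3:4  h4:0  h5:0  h6:0.
Shift Activity 2→4, Activity 3→4.
Schedule Activity 1@1, Activity 2@4, Activity 3@4: h1:4  h2:4  h3:4  h4:3  h5:3  h6:0 — peak 4.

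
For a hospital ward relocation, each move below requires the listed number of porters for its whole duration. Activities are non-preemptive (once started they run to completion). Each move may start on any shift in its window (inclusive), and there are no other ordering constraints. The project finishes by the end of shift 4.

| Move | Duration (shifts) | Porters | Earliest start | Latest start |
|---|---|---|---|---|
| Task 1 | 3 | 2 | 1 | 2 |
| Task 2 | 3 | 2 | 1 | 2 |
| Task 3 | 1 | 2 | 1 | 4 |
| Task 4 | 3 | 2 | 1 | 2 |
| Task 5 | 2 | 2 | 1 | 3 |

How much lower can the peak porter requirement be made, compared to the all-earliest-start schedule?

Early-start peak: s1:10  s2:8  s3:6  s4:0 ⇒ 10.
Leveled (Task 1@1, Task 2@1, Task 3@1, Task 4@1, Task 5@2): s1:8  s2:8  s3:8  s4:0 ⇒ 8.
Reduction 10 − 8 = 2.

2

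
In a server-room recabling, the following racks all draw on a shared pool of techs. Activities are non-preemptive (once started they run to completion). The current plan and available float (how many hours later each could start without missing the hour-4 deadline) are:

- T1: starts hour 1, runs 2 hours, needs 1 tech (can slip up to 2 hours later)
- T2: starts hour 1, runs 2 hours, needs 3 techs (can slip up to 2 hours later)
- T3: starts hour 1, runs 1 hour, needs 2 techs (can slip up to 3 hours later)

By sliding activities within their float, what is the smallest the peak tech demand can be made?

3

Early-start (T1@1, T2@1, T3@1) gives peak 6: h1:6  h2:4  h3:0  h4:0.
Shift T2→3.
Schedule T1@1, T2@3, T3@1: h1:3  h2:1  h3:3  h4:3 — peak 3.
Total tech-hours = 10 over 4 hours ⇒ peak ≥ ⌈10/4⌉ = 3, so 3 is optimal.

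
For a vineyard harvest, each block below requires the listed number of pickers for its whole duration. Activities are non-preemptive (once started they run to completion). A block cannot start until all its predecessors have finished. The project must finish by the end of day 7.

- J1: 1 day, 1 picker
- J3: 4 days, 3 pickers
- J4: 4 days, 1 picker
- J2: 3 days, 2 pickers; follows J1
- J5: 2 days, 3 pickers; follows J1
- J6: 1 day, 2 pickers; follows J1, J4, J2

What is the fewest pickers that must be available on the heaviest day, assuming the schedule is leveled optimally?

Early-start (J1@1, J3@1, J4@1, J2@2, J5@2, J6@5) gives peak 9: d1:5  d2:9  d3:9  d4:6  d5:2  d6:0  d7:0.
Shift J5→5.
Schedule J1@1, J3@1, J4@1, J2@2, J5@5, J6@5: d1:5  d2:6  d3:6  d4:6  d5:5  d6:3  d7:0 — peak 6.

6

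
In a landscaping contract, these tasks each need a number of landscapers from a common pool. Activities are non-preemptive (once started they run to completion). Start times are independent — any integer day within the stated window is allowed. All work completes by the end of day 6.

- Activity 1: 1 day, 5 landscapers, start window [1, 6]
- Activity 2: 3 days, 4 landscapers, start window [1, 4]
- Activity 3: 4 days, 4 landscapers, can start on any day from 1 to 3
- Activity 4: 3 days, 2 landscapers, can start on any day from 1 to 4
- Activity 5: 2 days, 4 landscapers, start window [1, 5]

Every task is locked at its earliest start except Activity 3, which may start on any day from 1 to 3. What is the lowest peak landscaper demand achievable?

Activity 3@1: d1:19  d2:14  d3:10  d4:4  d5:0  d6:0 → peak 19
Activity 3@2: d1:15  d2:14  d3:10  d4:4  d5:4  d6:0 → peak 15
Activity 3@3: d1:15  d2:10  d3:10  d4:4  d5:4  d6:4 → peak 15
Best is Activity 3@2, peak 15.

15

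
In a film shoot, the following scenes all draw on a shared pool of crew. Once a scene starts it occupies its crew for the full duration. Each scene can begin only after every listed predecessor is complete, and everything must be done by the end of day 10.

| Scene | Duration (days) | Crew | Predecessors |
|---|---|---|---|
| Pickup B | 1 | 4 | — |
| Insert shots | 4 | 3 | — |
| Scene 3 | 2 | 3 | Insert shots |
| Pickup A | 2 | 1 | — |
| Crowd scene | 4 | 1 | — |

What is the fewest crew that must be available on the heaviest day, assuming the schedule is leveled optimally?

Early-start (Pickup B@1, Insert shots@1, Scene 3@5, Pickup A@1, Crowd scene@1) gives peak 9: d1:9  d2:5  d3:4  d4:4  d5:3  d6:3  d7:0  d8:0  d9:0  d10:0.
Shift Insert shots→2, Scene 3→6, Pickup A→2, Crowd scene→4.
Schedule Pickup B@1, Insert shots@2, Scene 3@6, Pickup A@2, Crowd scene@4: d1:4  d2:4  d3:4  d4:4  d5:4  d6:4  d7:4  d8:0  d9:0  d10:0 — peak 4.

4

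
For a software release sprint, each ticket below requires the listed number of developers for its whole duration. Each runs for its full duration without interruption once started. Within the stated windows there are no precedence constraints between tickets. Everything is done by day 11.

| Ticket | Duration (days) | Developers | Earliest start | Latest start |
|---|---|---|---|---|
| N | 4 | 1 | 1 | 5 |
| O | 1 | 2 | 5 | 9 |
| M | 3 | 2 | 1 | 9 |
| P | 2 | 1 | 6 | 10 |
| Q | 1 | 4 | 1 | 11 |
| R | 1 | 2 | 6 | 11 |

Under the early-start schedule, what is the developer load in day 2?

3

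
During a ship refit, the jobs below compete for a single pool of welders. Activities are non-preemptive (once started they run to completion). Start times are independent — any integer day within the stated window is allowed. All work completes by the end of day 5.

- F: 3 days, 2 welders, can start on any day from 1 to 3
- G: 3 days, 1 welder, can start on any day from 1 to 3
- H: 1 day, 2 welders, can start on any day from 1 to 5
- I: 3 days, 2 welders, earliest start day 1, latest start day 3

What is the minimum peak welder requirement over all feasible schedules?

Early-start (F@1, G@1, H@1, I@1) gives peak 7: d1:7  d2:5  d3:5  d4:0  d5:0.
Shift I→2.
Schedule F@1, G@1, H@1, I@2: d1:5  d2:5  d3:5  d4:2  d5:0 — peak 5.

5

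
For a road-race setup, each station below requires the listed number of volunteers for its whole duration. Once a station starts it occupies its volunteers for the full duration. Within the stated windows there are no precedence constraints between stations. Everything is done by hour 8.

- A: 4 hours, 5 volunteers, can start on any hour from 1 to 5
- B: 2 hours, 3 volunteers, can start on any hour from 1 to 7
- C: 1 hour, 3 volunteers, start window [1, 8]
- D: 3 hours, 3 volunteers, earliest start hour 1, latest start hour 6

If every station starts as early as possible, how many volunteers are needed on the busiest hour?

Early-start schedule: A@1, B@1, C@1, D@1.
Load per hour: hour 1: 14, hour 2: 11, hour 3: 8, hour 4: 5, hour 5: 0, hour 6: 0, hour 7: 0, hour 8: 0.
Peak is 14.

14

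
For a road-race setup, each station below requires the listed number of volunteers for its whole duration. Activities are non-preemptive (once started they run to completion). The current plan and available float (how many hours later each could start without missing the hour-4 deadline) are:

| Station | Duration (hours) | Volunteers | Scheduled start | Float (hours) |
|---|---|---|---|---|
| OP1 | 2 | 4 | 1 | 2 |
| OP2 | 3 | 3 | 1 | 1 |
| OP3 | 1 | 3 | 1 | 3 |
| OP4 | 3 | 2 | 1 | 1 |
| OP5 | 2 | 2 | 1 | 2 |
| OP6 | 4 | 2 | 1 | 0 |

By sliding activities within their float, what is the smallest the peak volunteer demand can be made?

11

Early-start (OP1@1, OP2@1, OP3@1, OP4@1, OP5@1, OP6@1) gives peak 16: h1:16  h2:13  h3:7  h4:2.
Shift OP3→4, OP5→3.
Schedule OP1@1, OP2@1, OP3@4, OP4@1, OP5@3, OP6@1: h1:11  h2:11  h3:9  h4:7 — peak 11.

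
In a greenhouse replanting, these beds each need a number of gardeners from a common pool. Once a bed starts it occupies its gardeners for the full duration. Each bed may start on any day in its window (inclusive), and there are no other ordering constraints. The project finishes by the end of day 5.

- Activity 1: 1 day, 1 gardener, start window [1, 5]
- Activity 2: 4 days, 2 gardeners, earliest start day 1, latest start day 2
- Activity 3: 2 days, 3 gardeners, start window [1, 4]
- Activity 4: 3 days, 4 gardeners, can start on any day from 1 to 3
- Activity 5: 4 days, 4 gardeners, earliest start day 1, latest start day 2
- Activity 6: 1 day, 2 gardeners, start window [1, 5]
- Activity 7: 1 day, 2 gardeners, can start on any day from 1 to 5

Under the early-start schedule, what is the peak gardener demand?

Early-start schedule: Activity 1@1, Activity 2@1, Activity 3@1, Activity 4@1, Activity 5@1, Activity 6@1, Activity 7@1.
Load per day: day 1: 18, day 2: 13, day 3: 10, day 4: 6, day 5: 0.
Peak is 18.

18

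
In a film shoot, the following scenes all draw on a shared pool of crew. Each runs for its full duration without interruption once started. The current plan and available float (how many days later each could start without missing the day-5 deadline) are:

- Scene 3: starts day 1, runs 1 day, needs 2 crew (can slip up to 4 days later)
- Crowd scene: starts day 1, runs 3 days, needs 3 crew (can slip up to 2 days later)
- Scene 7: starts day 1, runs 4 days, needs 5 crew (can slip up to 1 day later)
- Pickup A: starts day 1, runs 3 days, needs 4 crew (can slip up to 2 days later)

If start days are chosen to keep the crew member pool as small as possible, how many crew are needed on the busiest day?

12

Early-start (Scene 3@1, Crowd scene@1, Scene 7@1, Pickup A@1) gives peak 14: d1:14  d2:12  d3:12  d4:5  d5:0.
Shift Pickup A→2.
Schedule Scene 3@1, Crowd scene@1, Scene 7@1, Pickup A@2: d1:10  d2:12  d3:12  d4:9  d5:0 — peak 12.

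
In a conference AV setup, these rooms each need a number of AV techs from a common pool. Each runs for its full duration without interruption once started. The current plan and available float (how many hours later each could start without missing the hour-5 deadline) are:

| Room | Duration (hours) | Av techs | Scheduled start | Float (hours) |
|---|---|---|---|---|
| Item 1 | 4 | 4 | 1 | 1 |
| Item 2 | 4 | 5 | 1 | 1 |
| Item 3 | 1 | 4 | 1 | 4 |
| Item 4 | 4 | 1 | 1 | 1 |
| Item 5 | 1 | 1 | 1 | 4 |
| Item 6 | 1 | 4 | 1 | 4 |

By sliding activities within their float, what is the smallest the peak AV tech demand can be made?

10

Early-start (Item 1@1, Item 2@1, Item 3@1, Item 4@1, Item 5@1, Item 6@1) gives peak 19: h1:19  h2:10  h3:10  h4:10  h5:0.
Shift Item 3→5, Item 5→5, Item 6→5.
Schedule Item 1@1, Item 2@1, Item 3@5, Item 4@1, Item 5@5, Item 6@5: h1:10  h2:10  h3:10  h4:10  h5:9 — peak 10.
Total AV tech-hours = 49 over 5 hours ⇒ peak ≥ ⌈49/5⌉ = 10, so 10 is optimal.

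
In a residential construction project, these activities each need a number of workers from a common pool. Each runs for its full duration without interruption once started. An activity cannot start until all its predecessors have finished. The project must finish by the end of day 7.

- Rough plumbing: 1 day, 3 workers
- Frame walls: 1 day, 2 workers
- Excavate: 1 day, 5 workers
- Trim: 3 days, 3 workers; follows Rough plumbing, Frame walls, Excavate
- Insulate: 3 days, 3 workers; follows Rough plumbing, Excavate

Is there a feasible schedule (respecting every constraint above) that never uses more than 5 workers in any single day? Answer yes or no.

The minimum achievable peak is 6; 5 < 6, so no feasible schedule stays within the cap.

no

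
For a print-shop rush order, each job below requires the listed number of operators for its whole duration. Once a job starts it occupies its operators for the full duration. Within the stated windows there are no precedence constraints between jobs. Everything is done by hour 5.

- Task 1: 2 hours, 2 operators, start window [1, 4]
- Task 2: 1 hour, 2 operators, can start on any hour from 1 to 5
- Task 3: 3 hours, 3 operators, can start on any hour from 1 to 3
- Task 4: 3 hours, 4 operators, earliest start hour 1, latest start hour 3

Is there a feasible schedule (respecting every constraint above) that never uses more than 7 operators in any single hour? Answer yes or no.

Schedule Task 1@1, Task 2@1, Task 3@1, Task 4@3: h1:7  h2:5  h3:7  h4:4  h5:4 — peak 7 ≤ 7.

yes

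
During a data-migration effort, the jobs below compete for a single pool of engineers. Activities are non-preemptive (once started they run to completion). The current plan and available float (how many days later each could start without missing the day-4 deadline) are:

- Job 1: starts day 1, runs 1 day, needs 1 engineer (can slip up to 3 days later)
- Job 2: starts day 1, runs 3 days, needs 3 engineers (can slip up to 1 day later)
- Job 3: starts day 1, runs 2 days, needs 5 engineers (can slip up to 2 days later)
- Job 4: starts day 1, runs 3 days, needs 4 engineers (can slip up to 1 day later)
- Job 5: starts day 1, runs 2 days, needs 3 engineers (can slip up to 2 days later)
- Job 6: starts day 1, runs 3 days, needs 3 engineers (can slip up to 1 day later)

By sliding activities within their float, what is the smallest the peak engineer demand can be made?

Early-start (Job 1@1, Job 2@1, Job 3@1, Job 4@1, Job 5@1, Job 6@1) gives peak 19: d1:19  d2:18  d3:10  d4:0.
Shift Job 5→3, Job 6→2.
Schedule Job 1@1, Job 2@1, Job 3@1, Job 4@1, Job 5@3, Job 6@2: d1:13  d2:15  d3:13  d4:6 — peak 15.

15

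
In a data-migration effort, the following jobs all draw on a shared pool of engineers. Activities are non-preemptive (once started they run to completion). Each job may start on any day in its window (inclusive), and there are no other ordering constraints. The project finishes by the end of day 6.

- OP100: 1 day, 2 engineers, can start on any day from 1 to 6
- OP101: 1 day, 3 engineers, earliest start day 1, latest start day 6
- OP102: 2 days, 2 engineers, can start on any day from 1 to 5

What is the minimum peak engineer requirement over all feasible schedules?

Early-start (OP100@1, OP101@1, OP102@1) gives peak 7: d1:7  d2:2  d3:0  d4:0  d5:0  d6:0.
Shift OP101→2, OP102→3.
Schedule OP100@1, OP101@2, OP102@3: d1:2  d2:3  d3:2  d4:2  d5:0  d6:0 — peak 3.

3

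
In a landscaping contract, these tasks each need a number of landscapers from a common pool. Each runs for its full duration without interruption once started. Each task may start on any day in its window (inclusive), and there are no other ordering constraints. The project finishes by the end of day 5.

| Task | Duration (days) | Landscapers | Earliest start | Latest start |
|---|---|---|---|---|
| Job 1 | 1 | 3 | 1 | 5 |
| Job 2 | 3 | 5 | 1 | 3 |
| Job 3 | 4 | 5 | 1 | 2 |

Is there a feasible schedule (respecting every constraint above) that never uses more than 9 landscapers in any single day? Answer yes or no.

no

The minimum achievable peak is 10; 9 < 10, so no feasible schedule stays within the cap.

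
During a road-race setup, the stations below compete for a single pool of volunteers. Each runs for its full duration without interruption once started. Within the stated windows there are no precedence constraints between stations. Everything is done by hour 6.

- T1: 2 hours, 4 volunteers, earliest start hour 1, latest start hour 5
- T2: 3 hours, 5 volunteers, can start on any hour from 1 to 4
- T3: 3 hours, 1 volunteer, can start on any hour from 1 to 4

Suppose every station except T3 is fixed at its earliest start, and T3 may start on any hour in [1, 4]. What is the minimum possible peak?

9

T3@1: h1:10  h2:10  h3:6  h4:0  h5:0  h6:0 → peak 10
T3@2: h1:9  h2:10  h3:6  h4:1  h5:0  h6:0 → peak 10
T3@3: h1:9  h2:9  h3:6  h4:1  h5:1  h6:0 → peak 9
T3@4: h1:9  h2:9  h3:5  h4:1  h5:1  h6:1 → peak 9
Best is T3@3, peak 9.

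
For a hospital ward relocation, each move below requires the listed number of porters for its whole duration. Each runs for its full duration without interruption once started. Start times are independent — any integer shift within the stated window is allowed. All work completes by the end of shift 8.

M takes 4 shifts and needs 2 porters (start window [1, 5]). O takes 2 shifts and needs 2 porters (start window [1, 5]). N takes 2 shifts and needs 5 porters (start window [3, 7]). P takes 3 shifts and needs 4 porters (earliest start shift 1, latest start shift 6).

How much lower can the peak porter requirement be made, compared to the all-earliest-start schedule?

5

Early-start peak: s1:8  s2:8  s3:11  s4:7  s5:0  s6:0  s7:0  s8:0 ⇒ 11.
Leveled (M@1, O@1, N@6, P@3): s1:4  s2:4  s3:6  s4:6  s5:4  s6:5  s7:5  s8:0 ⇒ 6.
Reduction 11 − 6 = 5.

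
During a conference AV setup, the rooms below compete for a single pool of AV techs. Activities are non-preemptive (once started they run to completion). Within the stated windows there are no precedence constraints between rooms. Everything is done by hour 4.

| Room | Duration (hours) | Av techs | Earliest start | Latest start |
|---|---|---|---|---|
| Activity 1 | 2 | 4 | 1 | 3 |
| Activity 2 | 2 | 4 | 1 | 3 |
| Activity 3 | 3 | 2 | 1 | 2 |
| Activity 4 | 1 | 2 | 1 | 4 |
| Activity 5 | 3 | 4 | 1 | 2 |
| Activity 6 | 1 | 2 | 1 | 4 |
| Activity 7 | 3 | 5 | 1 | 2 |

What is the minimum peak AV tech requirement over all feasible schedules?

Early-start (Activity 1@1, Activity 2@1, Activity 3@1, Activity 4@1, Activity 5@1, Activity 6@1, Activity 7@1) gives peak 23: h1:23  h2:19  h3:11  h4:0.
Shift Activity 2→3, Activity 7→2.
Schedule Activity 1@1, Activity 2@3, Activity 3@1, Activity 4@1, Activity 5@1, Activity 6@1, Activity 7@2: h1:14  h2:15  h3:15  h4:9 — peak 15.

15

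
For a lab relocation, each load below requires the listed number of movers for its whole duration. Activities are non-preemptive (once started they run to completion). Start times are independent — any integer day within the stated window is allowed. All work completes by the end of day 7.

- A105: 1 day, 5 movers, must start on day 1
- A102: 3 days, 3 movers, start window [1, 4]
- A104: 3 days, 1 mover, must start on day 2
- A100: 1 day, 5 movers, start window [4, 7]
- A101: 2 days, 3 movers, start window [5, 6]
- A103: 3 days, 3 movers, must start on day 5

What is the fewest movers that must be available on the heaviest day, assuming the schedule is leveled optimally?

8

Schedule A105@1, A102@1, A104@2, A100@4, A101@5, A103@5: d1:8  d2:4  d3:4  d4:6  d5:6  d6:6  d7:3 — peak 8.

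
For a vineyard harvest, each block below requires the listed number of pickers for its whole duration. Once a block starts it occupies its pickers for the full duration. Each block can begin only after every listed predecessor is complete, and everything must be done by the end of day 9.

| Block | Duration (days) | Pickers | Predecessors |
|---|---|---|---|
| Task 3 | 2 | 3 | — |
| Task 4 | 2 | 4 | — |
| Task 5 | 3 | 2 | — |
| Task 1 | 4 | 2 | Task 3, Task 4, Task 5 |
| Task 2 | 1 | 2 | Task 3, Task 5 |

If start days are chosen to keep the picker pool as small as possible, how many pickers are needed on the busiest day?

Early-start (Task 3@1, Task 4@1, Task 5@1, Task 1@4, Task 2@4) gives peak 9: d1:9  d2:9  d3:2  d4:4  d5:2  d6:2  d7:2  d8:0  d9:0.
Shift Task 4→4, Task 1→6, Task 2→6.
Schedule Task 3@1, Task 4@4, Task 5@1, Task 1@6, Task 2@6: d1:5  d2:5  d3:2  d4:4  d5:4  d6:4  d7:2  d8:2  d9:2 — peak 5.

5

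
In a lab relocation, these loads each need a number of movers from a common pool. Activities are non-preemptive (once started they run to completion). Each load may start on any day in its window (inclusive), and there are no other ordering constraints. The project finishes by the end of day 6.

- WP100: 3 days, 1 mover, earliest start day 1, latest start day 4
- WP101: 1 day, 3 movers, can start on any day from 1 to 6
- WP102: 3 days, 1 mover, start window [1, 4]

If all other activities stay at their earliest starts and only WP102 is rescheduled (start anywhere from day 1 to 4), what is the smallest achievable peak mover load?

4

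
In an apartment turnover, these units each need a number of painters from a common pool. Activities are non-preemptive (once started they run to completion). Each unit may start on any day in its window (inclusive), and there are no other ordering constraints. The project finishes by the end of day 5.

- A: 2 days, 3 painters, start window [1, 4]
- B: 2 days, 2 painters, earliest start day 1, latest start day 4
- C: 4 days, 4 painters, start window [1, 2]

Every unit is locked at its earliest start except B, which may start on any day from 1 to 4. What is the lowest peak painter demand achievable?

7

B@1: d1:9  d2:9  d3:4  d4:4  d5:0 → peak 9
B@2: d1:7  d2:9  d3:6  d4:4  d5:0 → peak 9
B@3: d1:7  d2:7  d3:6  d4:6  d5:0 → peak 7
B@4: d1:7  d2:7  d3:4  d4:6  d5:2 → peak 7
Best is B@3, peak 7.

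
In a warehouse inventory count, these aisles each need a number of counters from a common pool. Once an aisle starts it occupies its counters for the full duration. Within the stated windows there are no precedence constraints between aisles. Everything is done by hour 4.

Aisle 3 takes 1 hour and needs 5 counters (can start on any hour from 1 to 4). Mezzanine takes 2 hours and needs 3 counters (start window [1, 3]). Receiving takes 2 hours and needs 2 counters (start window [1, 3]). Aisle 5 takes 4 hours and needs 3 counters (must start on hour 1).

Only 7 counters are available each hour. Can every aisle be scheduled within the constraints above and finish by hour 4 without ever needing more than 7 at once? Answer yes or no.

no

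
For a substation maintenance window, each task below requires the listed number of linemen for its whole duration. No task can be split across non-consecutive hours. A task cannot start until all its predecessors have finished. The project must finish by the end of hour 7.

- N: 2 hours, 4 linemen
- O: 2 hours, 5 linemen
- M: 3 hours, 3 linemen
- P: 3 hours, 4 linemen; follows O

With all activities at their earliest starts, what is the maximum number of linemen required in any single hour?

Early-start schedule: N@1, O@1, M@1, P@3.
Load per hour: hour 1: 12, hour 2: 12, hour 3: 7, hour 4: 4, hour 5: 4, hour 6: 0, hour 7: 0.
Peak is 12.

12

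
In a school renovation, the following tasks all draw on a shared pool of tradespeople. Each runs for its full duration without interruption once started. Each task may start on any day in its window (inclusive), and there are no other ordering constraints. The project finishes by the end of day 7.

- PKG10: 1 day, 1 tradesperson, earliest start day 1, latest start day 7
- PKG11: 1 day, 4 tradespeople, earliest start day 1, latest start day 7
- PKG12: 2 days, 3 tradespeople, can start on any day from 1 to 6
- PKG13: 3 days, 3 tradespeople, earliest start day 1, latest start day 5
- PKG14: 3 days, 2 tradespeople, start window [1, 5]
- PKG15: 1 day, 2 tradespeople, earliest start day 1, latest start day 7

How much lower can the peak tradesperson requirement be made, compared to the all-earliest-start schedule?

10

Early-start peak: d1:15  d2:8  d3:5  d4:0  d5:0  d6:0  d7:0 ⇒ 15.
Leveled (PKG10@1, PKG11@1, PKG12@2, PKG13@4, PKG14@2, PKG15@5): d1:5  d2:5  d3:5  d4:5  d5:5  d6:3  d7:0 ⇒ 5.
Reduction 15 − 5 = 10.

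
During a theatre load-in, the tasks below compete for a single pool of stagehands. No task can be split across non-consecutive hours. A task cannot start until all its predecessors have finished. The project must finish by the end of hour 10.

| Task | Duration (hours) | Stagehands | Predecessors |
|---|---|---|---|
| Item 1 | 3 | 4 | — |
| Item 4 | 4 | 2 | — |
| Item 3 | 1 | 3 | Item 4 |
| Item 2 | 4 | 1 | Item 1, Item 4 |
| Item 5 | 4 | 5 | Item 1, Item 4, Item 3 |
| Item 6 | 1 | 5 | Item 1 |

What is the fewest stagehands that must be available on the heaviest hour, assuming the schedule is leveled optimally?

6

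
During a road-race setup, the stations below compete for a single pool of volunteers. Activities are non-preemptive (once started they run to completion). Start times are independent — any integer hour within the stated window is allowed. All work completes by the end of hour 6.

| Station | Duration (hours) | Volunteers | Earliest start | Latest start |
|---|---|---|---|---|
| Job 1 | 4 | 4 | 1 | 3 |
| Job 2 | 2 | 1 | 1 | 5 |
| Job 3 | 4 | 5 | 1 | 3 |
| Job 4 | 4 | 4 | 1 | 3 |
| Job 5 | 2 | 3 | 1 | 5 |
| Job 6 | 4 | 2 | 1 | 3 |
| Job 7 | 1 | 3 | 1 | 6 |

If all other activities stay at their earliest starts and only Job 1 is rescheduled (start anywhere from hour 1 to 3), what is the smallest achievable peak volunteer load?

18

Job 1@1: h1:22  h2:19  h3:15  h4:15  h5:0  h6:0 → peak 22
Job 1@2: h1:18  h2:19  h3:15  h4:15  h5:4  h6:0 → peak 19
Job 1@3: h1:18  h2:15  h3:15  h4:15  h5:4  h6:4 → peak 18
Best is Job 1@3, peak 18.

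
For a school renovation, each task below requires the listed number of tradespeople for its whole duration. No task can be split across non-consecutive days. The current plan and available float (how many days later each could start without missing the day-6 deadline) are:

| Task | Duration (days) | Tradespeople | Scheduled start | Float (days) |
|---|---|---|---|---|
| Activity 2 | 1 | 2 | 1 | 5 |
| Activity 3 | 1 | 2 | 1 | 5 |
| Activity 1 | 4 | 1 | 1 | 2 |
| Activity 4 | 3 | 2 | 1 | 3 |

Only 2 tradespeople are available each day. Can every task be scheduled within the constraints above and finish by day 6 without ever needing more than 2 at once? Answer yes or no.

no

Total tradesperson-days = 14; over 6 days the average is 14/6 > 2, so some day must exceed 2.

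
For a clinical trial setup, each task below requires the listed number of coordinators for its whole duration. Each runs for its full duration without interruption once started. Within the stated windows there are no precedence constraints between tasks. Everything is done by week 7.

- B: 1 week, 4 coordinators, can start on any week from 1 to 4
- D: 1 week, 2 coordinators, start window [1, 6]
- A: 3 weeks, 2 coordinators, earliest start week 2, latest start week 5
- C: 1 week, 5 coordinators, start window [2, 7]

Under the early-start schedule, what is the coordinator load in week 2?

At early start, week 2 has: A, C.
Demand: 2 + 5 = 7.

7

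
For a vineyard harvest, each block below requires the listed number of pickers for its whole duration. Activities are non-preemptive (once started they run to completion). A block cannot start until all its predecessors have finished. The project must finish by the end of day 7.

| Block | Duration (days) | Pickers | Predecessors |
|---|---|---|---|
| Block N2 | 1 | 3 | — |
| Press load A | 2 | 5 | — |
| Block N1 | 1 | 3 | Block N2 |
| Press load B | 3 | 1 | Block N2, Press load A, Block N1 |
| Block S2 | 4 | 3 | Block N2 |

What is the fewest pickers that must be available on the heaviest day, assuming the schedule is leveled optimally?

6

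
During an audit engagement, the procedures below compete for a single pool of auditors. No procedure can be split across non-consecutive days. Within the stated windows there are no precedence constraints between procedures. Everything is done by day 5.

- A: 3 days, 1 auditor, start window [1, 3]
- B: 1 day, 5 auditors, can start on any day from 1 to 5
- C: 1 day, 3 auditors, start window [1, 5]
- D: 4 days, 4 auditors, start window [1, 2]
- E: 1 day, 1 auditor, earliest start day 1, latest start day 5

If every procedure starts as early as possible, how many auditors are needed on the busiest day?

14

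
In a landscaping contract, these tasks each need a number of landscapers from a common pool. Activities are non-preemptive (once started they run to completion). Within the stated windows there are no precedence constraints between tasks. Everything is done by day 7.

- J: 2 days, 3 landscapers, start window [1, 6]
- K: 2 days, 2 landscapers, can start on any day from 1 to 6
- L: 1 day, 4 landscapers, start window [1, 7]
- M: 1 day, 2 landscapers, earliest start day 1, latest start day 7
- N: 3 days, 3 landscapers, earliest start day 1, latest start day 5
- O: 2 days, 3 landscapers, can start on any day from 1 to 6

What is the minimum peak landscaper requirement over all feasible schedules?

6

Early-start (J@1, K@1, L@1, M@1, N@1, O@1) gives peak 17: d1:17  d2:11  d3:3  d4:0  d5:0  d6:0  d7:0.
Shift L→3, M→3, N→4, O→4.
Schedule J@1, K@1, L@3, M@3, N@4, O@4: d1:5  d2:5  d3:6  d4:6  d5:6  d6:3  d7:0 — peak 6.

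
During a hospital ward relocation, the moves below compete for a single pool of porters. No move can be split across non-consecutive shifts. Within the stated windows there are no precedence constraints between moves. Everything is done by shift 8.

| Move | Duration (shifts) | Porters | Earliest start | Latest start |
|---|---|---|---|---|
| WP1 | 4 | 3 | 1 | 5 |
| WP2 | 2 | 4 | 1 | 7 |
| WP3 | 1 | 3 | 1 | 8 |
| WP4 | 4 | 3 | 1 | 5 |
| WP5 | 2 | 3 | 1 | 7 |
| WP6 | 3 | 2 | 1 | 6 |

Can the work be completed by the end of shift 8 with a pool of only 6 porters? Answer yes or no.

yes

Schedule WP1@1, WP2@5, WP3@8, WP4@1, WP5@7, WP6@5: s1:6  s2:6  s3:6  s4:6  s5:6  s6:6  s7:5  s8:6 — peak 6 ≤ 6.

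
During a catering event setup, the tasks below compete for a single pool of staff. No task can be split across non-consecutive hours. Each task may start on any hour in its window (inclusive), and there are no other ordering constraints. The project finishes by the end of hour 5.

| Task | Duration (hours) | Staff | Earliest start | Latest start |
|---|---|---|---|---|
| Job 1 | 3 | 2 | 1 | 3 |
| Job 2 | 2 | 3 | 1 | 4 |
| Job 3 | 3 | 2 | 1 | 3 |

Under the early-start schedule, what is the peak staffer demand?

7

Early-start schedule: Job 1@1, Job 2@1, Job 3@1.
Load per hour: hour 1: 7, hour 2: 7, hour 3: 4, hour 4: 0, hour 5: 0.
Peak is 7.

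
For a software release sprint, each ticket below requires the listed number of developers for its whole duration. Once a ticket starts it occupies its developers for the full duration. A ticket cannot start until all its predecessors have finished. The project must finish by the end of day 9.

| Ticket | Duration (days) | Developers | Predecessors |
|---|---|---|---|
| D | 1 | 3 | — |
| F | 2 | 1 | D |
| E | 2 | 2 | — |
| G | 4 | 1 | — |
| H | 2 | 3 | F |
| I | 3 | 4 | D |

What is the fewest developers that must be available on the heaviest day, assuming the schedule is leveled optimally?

4

Early-start (D@1, F@2, E@1, G@1, H@4, I@2) gives peak 8: d1:6  d2:8  d3:6  d4:8  d5:3  d6:0  d7:0  d8:0  d9:0.
Shift E→2, I→6.
Schedule D@1, F@2, E@2, G@1, H@4, I@6: d1:4  d2:4  d3:4  d4:4  d5:3  d6:4  d7:4  d8:4  d9:0 — peak 4.
Total developer-days = 31 over 9 days ⇒ peak ≥ ⌈31/9⌉ = 4, so 4 is optimal.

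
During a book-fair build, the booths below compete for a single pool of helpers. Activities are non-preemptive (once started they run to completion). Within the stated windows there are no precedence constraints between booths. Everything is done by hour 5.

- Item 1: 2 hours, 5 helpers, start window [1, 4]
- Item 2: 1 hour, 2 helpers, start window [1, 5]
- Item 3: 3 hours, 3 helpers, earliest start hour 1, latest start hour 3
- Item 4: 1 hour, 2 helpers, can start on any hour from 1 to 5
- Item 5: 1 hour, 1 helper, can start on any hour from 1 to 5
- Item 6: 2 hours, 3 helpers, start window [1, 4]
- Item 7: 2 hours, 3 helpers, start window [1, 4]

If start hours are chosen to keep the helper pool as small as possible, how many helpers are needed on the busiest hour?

8

Early-start (Item 1@1, Item 2@1, Item 3@1, Item 4@1, Item 5@1, Item 6@1, Item 7@1) gives peak 19: h1:19  h2:14  h3:3  h4:0  h5:0.
Shift Item 3→3, Item 4→3, Item 6→2, Item 7→4.
Schedule Item 1@1, Item 2@1, Item 3@3, Item 4@3, Item 5@1, Item 6@2, Item 7@4: h1:8  h2:8  h3:8  h4:6  h5:6 — peak 8.
Total helper-hours = 36 over 5 hours ⇒ peak ≥ ⌈36/5⌉ = 8, so 8 is optimal.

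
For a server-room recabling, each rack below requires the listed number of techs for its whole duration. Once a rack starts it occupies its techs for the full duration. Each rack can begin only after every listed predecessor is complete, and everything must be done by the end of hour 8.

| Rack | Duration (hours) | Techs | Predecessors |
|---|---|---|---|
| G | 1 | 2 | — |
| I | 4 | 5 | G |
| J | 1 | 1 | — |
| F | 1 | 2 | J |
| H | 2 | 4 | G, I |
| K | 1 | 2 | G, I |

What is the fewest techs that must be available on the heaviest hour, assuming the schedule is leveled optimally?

5

Early-start (G@1, I@2, J@1, F@2, H@6, K@6) gives peak 7: h1:3  h2:7  h3:5  h4:5  h5:5  h6:6  h7:4  h8:0.
Shift F→6, H→7.
Schedule G@1, I@2, J@1, F@6, H@7, K@6: h1:3  h2:5  h3:5  h4:5  h5:5  h6:4  h7:4  h8:4 — peak 5.
Total tech-hours = 35 over 8 hours ⇒ peak ≥ ⌈35/8⌉ = 5, so 5 is optimal.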